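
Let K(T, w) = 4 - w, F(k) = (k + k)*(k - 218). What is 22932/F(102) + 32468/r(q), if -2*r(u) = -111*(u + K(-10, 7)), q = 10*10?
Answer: 107478055/21232524 ≈ 5.0620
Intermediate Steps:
q = 100
F(k) = 2*k*(-218 + k) (F(k) = (2*k)*(-218 + k) = 2*k*(-218 + k))
r(u) = -333/2 + 111*u/2 (r(u) = -(-111)*(u + (4 - 1*7))/2 = -(-111)*(u + (4 - 7))/2 = -(-111)*(u - 3)/2 = -(-111)*(-3 + u)/2 = -(333 - 111*u)/2 = -333/2 + 111*u/2)
22932/F(102) + 32468/r(q) = 22932/((2*102*(-218 + 102))) + 32468/(-333/2 + (111/2)*100) = 22932/((2*102*(-116))) + 32468/(-333/2 + 5550) = 22932/(-23664) + 32468/(10767/2) = 22932*(-1/23664) + 32468*(2/10767) = -1911/1972 + 64936/10767 = 107478055/21232524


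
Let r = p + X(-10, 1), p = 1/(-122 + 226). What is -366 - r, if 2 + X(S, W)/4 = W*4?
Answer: -38897/104 ≈ -374.01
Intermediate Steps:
X(S, W) = -8 + 16*W (X(S, W) = -8 + 4*(W*4) = -8 + 4*(4*W) = -8 + 16*W)
p = 1/104 ≈ 0.0096154
r = 833/104 (r = 1/104 + (-8 + 16*1) = 1/104 + (-8 + 16) = 1/104 + 8 = 833/104 ≈ 8.0096)
-366 - r = -366 - 1*833/104 = -366 - 833/104 = -38897/104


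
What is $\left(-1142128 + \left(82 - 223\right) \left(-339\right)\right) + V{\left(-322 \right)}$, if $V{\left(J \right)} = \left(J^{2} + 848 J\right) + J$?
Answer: $-1264023$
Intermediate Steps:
$V{\left(J \right)} = J^{2} + 849 J$
$\left(-1142128 + \left(82 - 223\right) \left(-339\right)\right) + V{\left(-322 \right)} = \left(-1142128 + \left(82 - 223\right) \left(-339\right)\right) - 322 \left(849 - 322\right) = \left(-1142128 - -47799\right) - 169694 = \left(-1142128 + 47799\right) - 169694 = -1094329 - 169694 = -1264023$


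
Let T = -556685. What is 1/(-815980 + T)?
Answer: -1/1372665 ≈ -7.2851e-7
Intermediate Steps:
1/(-815980 + T) = 1/(-815980 - 556685) = 1/(-1372665) = -1/1372665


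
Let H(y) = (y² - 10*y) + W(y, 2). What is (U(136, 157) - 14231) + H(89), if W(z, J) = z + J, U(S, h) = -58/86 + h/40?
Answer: -12221889/1720 ≈ -7105.8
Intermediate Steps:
U(S, h) = -29/43 + h/40 (U(S, h) = -58*1/86 + h*(1/40) = -29/43 + h/40)
W(z, J) = J + z
H(y) = 2 + y² - 9*y (H(y) = (y² - 10*y) + (2 + y) = 2 + y² - 9*y)
(U(136, 157) - 14231) + H(89) = ((-29/43 + (1/40)*157) - 14231) + (2 + 89² - 9*89) = ((-29/43 + 157/40) - 14231) + (2 + 7921 - 801) = (5591/1720 - 14231) + 7122 = -24471729/1720 + 7122 = -12221889/1720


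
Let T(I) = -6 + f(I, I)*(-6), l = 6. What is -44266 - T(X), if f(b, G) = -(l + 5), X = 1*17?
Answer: -44326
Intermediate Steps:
X = 17
f(b, G) = -11 (f(b, G) = -(6 + 5) = -1*11 = -11)
T(I) = 60 (T(I) = -6 - 11*(-6) = -6 + 66 = 60)
-44266 - T(X) = -44266 - 1*60 = -44266 - 60 = -44326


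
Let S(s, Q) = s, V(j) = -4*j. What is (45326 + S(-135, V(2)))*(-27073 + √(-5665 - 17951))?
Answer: -1223455943 + 1084584*I*√41 ≈ -1.2235e+9 + 6.9447e+6*I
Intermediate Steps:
(45326 + S(-135, V(2)))*(-27073 + √(-5665 - 17951)) = (45326 - 135)*(-27073 + √(-5665 - 17951)) = 45191*(-27073 + √(-23616)) = 45191*(-27073 + 24*I*√41) = -1223455943 + 1084584*I*√41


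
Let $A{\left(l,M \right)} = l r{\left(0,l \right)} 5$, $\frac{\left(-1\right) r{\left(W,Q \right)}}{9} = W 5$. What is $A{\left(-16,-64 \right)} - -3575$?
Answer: $3575$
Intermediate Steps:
$r{\left(W,Q \right)} = - 45 W$ ($r{\left(W,Q \right)} = - 9 W 5 = - 9 \cdot 5 W = - 45 W$)
$A{\left(l,M \right)} = 0$ ($A{\left(l,M \right)} = l \left(\left(-45\right) 0\right) 5 = l 0 \cdot 5 = 0 \cdot 5 = 0$)
$A{\left(-16,-64 \right)} - -3575 = 0 - -3575 = 0 + 3575 = 3575$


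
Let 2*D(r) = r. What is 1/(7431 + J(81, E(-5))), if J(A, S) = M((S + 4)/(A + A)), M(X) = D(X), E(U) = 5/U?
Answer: 108/802549 ≈ 0.00013457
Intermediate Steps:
D(r) = r/2
M(X) = X/2
J(A, S) = (4 + S)/(4*A) (J(A, S) = ((S + 4)/(A + A))/2 = ((4 + S)/((2*A)))/2 = ((4 + S)*(1/(2*A)))/2 = ((4 + S)/(2*A))/2 = (4 + S)/(4*A))
1/(7431 + J(81, E(-5))) = 1/(7431 + (1/4)*(4 + 5/(-5))/81) = 1/(7431 + (1/4)*(1/81)*(4 + 5*(-1/5))) = 1/(7431 + (1/4)*(1/81)*(4 - 1)) = 1/(7431 + (1/4)*(1/81)*3) = 1/(7431 + 1/108) = 1/(802549/108) = 108/802549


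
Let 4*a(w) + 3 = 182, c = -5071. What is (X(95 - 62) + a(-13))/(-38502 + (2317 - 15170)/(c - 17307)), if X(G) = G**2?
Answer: -50742115/1723169806 ≈ -0.029447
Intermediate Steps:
a(w) = 179/4 (a(w) = -3/4 + (1/4)*182 = -3/4 + 91/2 = 179/4)
(X(95 - 62) + a(-13))/(-38502 + (2317 - 15170)/(c - 17307)) = ((95 - 62)**2 + 179/4)/(-38502 + (2317 - 15170)/(-5071 - 17307)) = (33**2 + 179/4)/(-38502 - 12853/(-22378)) = (1089 + 179/4)/(-38502 - 12853*(-1/22378)) = 4535/(4*(-38502 + 12853/22378)) = 4535/(4*(-861584903/22378)) = (4535/4)*(-22378/861584903) = -50742115/1723169806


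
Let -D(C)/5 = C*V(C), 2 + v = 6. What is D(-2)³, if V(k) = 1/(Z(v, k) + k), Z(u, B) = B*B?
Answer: 125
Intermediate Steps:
v = 4 (v = -2 + 6 = 4)
Z(u, B) = B²
V(k) = 1/(k + k²) (V(k) = 1/(k² + k) = 1/(k + k²))
D(C) = -5/(1 + C) (D(C) = -5*C*1/(C*(1 + C)) = -5/(1 + C))
D(-2)³ = (-5/(1 - 2))³ = (-5/(-1))³ = (-5*(-1))³ = 5³ = 125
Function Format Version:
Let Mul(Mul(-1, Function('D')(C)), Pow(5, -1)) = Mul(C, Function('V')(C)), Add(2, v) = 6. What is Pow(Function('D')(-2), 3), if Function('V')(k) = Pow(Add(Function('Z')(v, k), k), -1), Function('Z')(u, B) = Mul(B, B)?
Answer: 125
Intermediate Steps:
v = 4 (v = Add(-2, 6) = 4)
Function('Z')(u, B) = Pow(B, 2)
Function('V')(k) = Pow(Add(k, Pow(k, 2)), -1) (Function('V')(k) = Pow(Add(Pow(k, 2), k), -1) = Pow(Add(k, Pow(k, 2)), -1))
Function('D')(C) = Mul(-5, Pow(Add(1, C), -1)) (Function('D')(C) = Mul(-5, Mul(C, Mul(Pow(C, -1), Pow(Add(1, C), -1)))) = Mul(-5, Pow(Add(1, C), -1)))
Pow(Function('D')(-2), 3) = Pow(Mul(-5, Pow(Add(1, -2), -1)), 3) = Pow(Mul(-5, Pow(-1, -1)), 3) = Pow(Mul(-5, -1), 3) = Pow(5, 3) = 125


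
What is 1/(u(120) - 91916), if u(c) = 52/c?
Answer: -30/2757467 ≈ -1.0880e-5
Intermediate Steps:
1/(u(120) - 91916) = 1/(52/120 - 91916) = 1/(52*(1/120) - 91916) = 1/(13/30 - 91916) = 1/(-2757467/30) = -30/2757467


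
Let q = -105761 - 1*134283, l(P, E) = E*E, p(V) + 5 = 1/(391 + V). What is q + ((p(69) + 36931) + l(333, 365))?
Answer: -32150779/460 ≈ -69893.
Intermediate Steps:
p(V) = -5 + 1/(391 + V)
l(P, E) = E²
q = -240044 (q = -105761 - 134283 = -240044)
q + ((p(69) + 36931) + l(333, 365)) = -240044 + (((-1954 - 5*69)/(391 + 69) + 36931) + 365²) = -240044 + (((-1954 - 345)/460 + 36931) + 133225) = -240044 + (((1/460)*(-2299) + 36931) + 133225) = -240044 + ((-2299/460 + 36931) + 133225) = -240044 + (16985961/460 + 133225) = -240044 + 78269461/460 = -32150779/460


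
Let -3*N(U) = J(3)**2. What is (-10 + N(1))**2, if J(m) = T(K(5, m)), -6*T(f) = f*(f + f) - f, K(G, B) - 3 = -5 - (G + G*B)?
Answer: 82537225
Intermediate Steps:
K(G, B) = -2 - G - B*G (K(G, B) = 3 + (-5 - (G + G*B)) = 3 + (-5 - (G + B*G)) = 3 + (-5 + (-G - B*G)) = 3 + (-5 - G - B*G) = -2 - G - B*G)
T(f) = -f**2/3 + f/6 (T(f) = -(f*(f + f) - f)/6 = -(f*(2*f) - f)/6 = -(2*f**2 - f)/6 = -(-f + 2*f**2)/6 = -f**2/3 + f/6)
J(m) = (-7 - 5*m)*(15 + 10*m)/6 (J(m) = (-2 - 1*5 - 1*m*5)*(1 - 2*(-2 - 1*5 - 1*m*5))/6 = (-2 - 5 - 5*m)*(1 - 2*(-2 - 5 - 5*m))/6 = (-7 - 5*m)*(1 - 2*(-7 - 5*m))/6 = (-7 - 5*m)*(1 + (14 + 10*m))/6 = (-7 - 5*m)*(15 + 10*m)/6)
N(U) = -9075 (N(U) = -(-35/2 - 145/6*3 - 25/3*3**2)**2/3 = -(-35/2 - 145/2 - 25/3*9)**2/3 = -(-35/2 - 145/2 - 75)**2/3 = -1/3*(-165)**2 = -1/3*27225 = -9075)
(-10 + N(1))**2 = (-10 - 9075)**2 = (-9085)**2 = 82537225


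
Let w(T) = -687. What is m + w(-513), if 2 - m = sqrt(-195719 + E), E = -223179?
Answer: -685 - I*sqrt(418898) ≈ -685.0 - 647.22*I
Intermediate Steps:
m = 2 - I*sqrt(418898) (m = 2 - sqrt(-195719 - 223179) = 2 - sqrt(-418898) = 2 - I*sqrt(418898) ≈ 2.0 - 647.22*I)
m + w(-513) = (2 - I*sqrt(418898)) - 687 = -685 - I*sqrt(418898)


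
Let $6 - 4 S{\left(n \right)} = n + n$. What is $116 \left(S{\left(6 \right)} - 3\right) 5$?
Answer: $-2610$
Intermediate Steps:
$S{\left(n \right)} = \frac{3}{2} - \frac{n}{2}$ ($S{\left(n \right)} = \frac{3}{2} - \frac{n + n}{4} = \frac{3}{2} - \frac{2 n}{4} = \frac{3}{2} - \frac{n}{2}$)
$116 \left(S{\left(6 \right)} - 3\right) 5 = 116 \left(\left(\frac{3}{2} - 3\right) - 3\right) 5 = 116 \left(- \frac{3}{2} - 3\right) 5 = 116 \left(\left(- \frac{9}{2}\right) 5\right) = 116 \left(- \frac{45}{2}\right) = -2610$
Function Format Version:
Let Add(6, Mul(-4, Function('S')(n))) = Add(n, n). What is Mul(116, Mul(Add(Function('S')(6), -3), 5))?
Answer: -2610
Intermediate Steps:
Function('S')(n) = Add(Rational(3, 2), Mul(Rational(-1, 2), n)) (Function('S')(n) = Add(Rational(3, 2), Mul(Rational(-1, 4), Add(n, n))) = Add(Rational(3, 2), Mul(Rational(-1, 4), Mul(2, n))) = Add(Rational(3, 2), Mul(Rational(-1, 2), n)))
Mul(116, Mul(Add(Function('S')(6), -3), 5)) = Mul(116, Mul(Add(Add(Rational(3, 2), Mul(Rational(-1, 2), 6)), -3), 5)) = Mul(116, Mul(Add(Add(Rational(3, 2), -3), -3), 5)) = Mul(116, Mul(Add(Rational(-3, 2), -3), 5)) = Mul(116, Mul(Rational(-9, 2), 5)) = Mul(116, Rational(-45, 2)) = -2610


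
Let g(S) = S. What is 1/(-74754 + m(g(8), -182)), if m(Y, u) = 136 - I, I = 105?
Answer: -1/74723 ≈ -1.3383e-5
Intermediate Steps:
m(Y, u) = 31 (m(Y, u) = 136 - 1*105 = 136 - 105 = 31)
1/(-74754 + m(g(8), -182)) = 1/(-74754 + 31) = 1/(-74723) = -1/74723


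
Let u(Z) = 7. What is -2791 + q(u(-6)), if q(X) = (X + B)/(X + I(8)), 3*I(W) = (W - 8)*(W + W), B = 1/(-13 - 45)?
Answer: -1132741/406 ≈ -2790.0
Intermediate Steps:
B = -1/58 (B = 1/(-58) = -1/58 ≈ -0.017241)
I(W) = 2*W*(-8 + W)/3 (I(W) = ((W - 8)*(W + W))/3 = ((-8 + W)*(2*W))/3 = (2*W*(-8 + W))/3 = 2*W*(-8 + W)/3)
q(X) = (-1/58 + X)/X (q(X) = (X - 1/58)/(X + (2/3)*8*(-8 + 8)) = (-1/58 + X)/(X + (2/3)*8*0) = (-1/58 + X)/(X + 0) = (-1/58 + X)/X)
-2791 + q(u(-6)) = -2791 + (-1/58 + 7)/7 = -2791 + (1/7)*(405/58) = -2791 + 405/406 = -1132741/406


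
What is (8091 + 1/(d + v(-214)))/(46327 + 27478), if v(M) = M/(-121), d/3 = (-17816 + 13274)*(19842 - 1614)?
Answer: 243161589102413/2218086897010570 ≈ 0.10963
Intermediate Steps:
d = -248374728 (d = 3*((-17816 + 13274)*(19842 - 1614)) = 3*(-4542*18228) = 3*(-82791576) = -248374728)
v(M) = -M/121 (v(M) = M*(-1/121) = -M/121)
(8091 + 1/(d + v(-214)))/(46327 + 27478) = (8091 + 1/(-248374728 - 1/121*(-214)))/(46327 + 27478) = (8091 + 1/(-248374728 + 214/121))/73805 = (8091 + 1/(-30053341874/121))*(1/73805) = (8091 - 121/30053341874)*(1/73805) = (243161589102413/30053341874)*(1/73805) = 243161589102413/2218086897010570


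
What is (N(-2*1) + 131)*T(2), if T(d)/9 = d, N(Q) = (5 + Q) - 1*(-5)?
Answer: 2502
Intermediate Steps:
N(Q) = 10 + Q (N(Q) = (5 + Q) + 5 = 10 + Q)
T(d) = 9*d
(N(-2*1) + 131)*T(2) = ((10 - 2*1) + 131)*(9*2) = ((10 - 2) + 131)*18 = (8 + 131)*18 = 139*18 = 2502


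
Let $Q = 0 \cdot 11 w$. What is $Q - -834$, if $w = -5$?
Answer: $834$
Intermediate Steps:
$Q = 0$ ($Q = 0 \cdot 11 \left(-5\right) = 0 \left(-5\right) = 0$)
$Q - -834 = 0 - -834 = 0 + 834 = 834$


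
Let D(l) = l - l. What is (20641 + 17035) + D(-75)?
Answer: 37676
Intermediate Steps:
D(l) = 0
(20641 + 17035) + D(-75) = (20641 + 17035) + 0 = 37676 + 0 = 37676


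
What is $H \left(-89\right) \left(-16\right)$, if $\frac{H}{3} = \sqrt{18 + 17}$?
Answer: $4272 \sqrt{35} \approx 25274.0$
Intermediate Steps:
$H = 3 \sqrt{35}$ ($H = 3 \sqrt{18 + 17} = 3 \sqrt{35} \approx 17.748$)
$H \left(-89\right) \left(-16\right) = 3 \sqrt{35} \left(-89\right) \left(-16\right) = - 267 \sqrt{35} \left(-16\right) = 4272 \sqrt{35}$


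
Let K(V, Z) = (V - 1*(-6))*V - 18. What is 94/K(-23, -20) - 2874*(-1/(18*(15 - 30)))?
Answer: -174437/16785 ≈ -10.392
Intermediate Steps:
K(V, Z) = -18 + V*(6 + V) (K(V, Z) = (V + 6)*V - 18 = (6 + V)*V - 18 = V*(6 + V) - 18 = -18 + V*(6 + V))
94/K(-23, -20) - 2874*(-1/(18*(15 - 30))) = 94/(-18 + (-23)**2 + 6*(-23)) - 2874*(-1/(18*(15 - 30))) = 94/(-18 + 529 - 138) - 2874/((-18*(-15))) = 94/373 - 2874/270 = 94*(1/373) - 2874*1/270 = 94/373 - 479/45 = -174437/16785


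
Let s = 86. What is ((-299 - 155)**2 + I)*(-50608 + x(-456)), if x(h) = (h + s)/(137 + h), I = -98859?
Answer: -1731512174574/319 ≈ -5.4279e+9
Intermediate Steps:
x(h) = (86 + h)/(137 + h) (x(h) = (h + 86)/(137 + h) = (86 + h)/(137 + h))
((-299 - 155)**2 + I)*(-50608 + x(-456)) = ((-299 - 155)**2 - 98859)*(-50608 + (86 - 456)/(137 - 456)) = ((-454)**2 - 98859)*(-50608 - 370/(-319)) = (206116 - 98859)*(-50608 - 1/319*(-370)) = 107257*(-50608 + 370/319) = 107257*(-16143582/319) = -1731512174574/319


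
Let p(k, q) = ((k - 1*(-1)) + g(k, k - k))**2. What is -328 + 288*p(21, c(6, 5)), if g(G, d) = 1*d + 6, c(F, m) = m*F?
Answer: 225464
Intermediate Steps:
c(F, m) = F*m
g(G, d) = 6 + d (g(G, d) = d + 6 = 6 + d)
p(k, q) = (7 + k)**2 (p(k, q) = ((k - 1*(-1)) + (6 + (k - k)))**2 = ((k + 1) + (6 + 0))**2 = ((1 + k) + 6)**2 = (7 + k)**2)
-328 + 288*p(21, c(6, 5)) = -328 + 288*(7 + 21)**2 = -328 + 288*28**2 = -328 + 288*784 = -328 + 225792 = 225464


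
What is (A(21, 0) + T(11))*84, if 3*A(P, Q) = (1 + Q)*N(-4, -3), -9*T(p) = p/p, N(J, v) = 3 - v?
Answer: 476/3 ≈ 158.67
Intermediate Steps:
T(p) = -1/9 (T(p) = -p/(9*p) = -1/9*1 = -1/9)
A(P, Q) = 2 + 2*Q (A(P, Q) = ((1 + Q)*(3 - 1*(-3)))/3 = ((1 + Q)*(3 + 3))/3 = ((1 + Q)*6)/3 = (6 + 6*Q)/3 = 2 + 2*Q)
(A(21, 0) + T(11))*84 = ((2 + 2*0) - 1/9)*84 = ((2 + 0) - 1/9)*84 = (2 - 1/9)*84 = (17/9)*84 = 476/3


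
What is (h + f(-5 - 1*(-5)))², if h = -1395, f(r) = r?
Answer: 1946025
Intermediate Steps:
(h + f(-5 - 1*(-5)))² = (-1395 + (-5 - 1*(-5)))² = (-1395 + (-5 + 5))² = (-1395 + 0)² = (-1395)² = 1946025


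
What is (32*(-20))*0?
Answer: 0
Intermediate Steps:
(32*(-20))*0 = -640*0 = 0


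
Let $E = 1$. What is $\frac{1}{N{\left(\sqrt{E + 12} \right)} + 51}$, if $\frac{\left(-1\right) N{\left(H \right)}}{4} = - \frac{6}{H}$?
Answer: $\frac{221}{11079} - \frac{8 \sqrt{13}}{11079} \approx 0.017344$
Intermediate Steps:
$N{\left(H \right)} = \frac{24}{H}$ ($N{\left(H \right)} = - 4 \left(- \frac{6}{H}\right) = \frac{24}{H}$)
$\frac{1}{N{\left(\sqrt{E + 12} \right)} + 51} = \frac{1}{\frac{24}{\sqrt{1 + 12}} + 51} = \frac{1}{\frac{24}{\sqrt{13}} + 51} = \frac{1}{24 \frac{\sqrt{13}}{13} + 51} = \frac{1}{\frac{24 \sqrt{13}}{13} + 51} = \frac{1}{51 + \frac{24 \sqrt{13}}{13}}$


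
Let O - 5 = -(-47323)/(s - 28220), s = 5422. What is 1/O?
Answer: 22798/66667 ≈ 0.34197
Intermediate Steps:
O = 66667/22798 (O = 5 - (-47323)/(5422 - 28220) = 5 - (-47323)/(-22798) = 5 - (-47323)*(-1)/22798 = 5 - 1*47323/22798 = 5 - 47323/22798 = 66667/22798 ≈ 2.9242)
1/O = 1/(66667/22798) = 22798/66667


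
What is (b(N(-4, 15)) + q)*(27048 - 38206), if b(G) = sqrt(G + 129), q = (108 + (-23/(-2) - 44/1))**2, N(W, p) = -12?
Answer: -127206779/2 - 33474*sqrt(13) ≈ -6.3724e+7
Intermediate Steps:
q = 22801/4 (q = (108 + (-23*(-1/2) - 44*1))**2 = (108 + (23/2 - 44))**2 = (108 - 65/2)**2 = (151/2)**2 = 22801/4 ≈ 5700.3)
b(G) = sqrt(129 + G)
(b(N(-4, 15)) + q)*(27048 - 38206) = (sqrt(129 - 12) + 22801/4)*(27048 - 38206) = (sqrt(117) + 22801/4)*(-11158) = (3*sqrt(13) + 22801/4)*(-11158) = (22801/4 + 3*sqrt(13))*(-11158) = -127206779/2 - 33474*sqrt(13)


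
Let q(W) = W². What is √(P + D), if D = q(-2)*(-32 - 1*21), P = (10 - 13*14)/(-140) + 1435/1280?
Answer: I*√65746345/560 ≈ 14.479*I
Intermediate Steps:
P = 21053/8960 (P = (10 - 182)*(-1/140) + 1435*(1/1280) = -172*(-1/140) + 287/256 = 43/35 + 287/256 = 21053/8960 ≈ 2.3497)
D = -212 (D = (-2)²*(-32 - 1*21) = 4*(-32 - 21) = 4*(-53) = -212)
√(P + D) = √(21053/8960 - 212) = √(-1878467/8960) = I*√65746345/560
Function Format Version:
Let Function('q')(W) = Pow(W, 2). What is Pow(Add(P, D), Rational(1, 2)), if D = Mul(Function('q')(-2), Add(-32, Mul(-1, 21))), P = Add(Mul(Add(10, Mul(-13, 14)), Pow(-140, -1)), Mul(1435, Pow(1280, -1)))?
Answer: Mul(Rational(1, 560), I, Pow(65746345, Rational(1, 2))) ≈ Mul(14.479, I)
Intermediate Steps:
P = Rational(21053, 8960) (P = Add(Mul(Add(10, -182), Rational(-1, 140)), Mul(1435, Rational(1, 1280))) = Add(Mul(-172, Rational(-1, 140)), Rational(287, 256)) = Add(Rational(43, 35), Rational(287, 256)) = Rational(21053, 8960) ≈ 2.3497)
D = -212 (D = Mul(Pow(-2, 2), Add(-32, Mul(-1, 21))) = Mul(4, Add(-32, -21)) = Mul(4, -53) = -212)
Pow(Add(P, D), Rational(1, 2)) = Pow(Add(Rational(21053, 8960), -212), Rational(1, 2)) = Pow(Rational(-1878467, 8960), Rational(1, 2)) = Mul(Rational(1, 560), I, Pow(65746345, Rational(1, 2)))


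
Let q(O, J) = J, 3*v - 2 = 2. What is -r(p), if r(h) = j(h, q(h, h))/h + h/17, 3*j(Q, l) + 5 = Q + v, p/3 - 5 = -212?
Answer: 3438911/95013 ≈ 36.194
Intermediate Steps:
v = 4/3 (v = ⅔ + (⅓)*2 = ⅔ + ⅔ = 4/3 ≈ 1.3333)
p = -621 (p = 15 + 3*(-212) = 15 - 636 = -621)
j(Q, l) = -11/9 + Q/3 (j(Q, l) = -5/3 + (Q + 4/3)/3 = -5/3 + (4/3 + Q)/3 = -5/3 + (4/9 + Q/3) = -11/9 + Q/3)
r(h) = h/17 + (-11/9 + h/3)/h (r(h) = (-11/9 + h/3)/h + h/17 = h/17 + (-11/9 + h/3)/h)
-r(p) = -(⅓ - 11/9/(-621) + (1/17)*(-621)) = -(⅓ - 11/9*(-1/621) - 621/17) = -(⅓ + 11/5589 - 621/17) = -1*(-3438911/95013) = 3438911/95013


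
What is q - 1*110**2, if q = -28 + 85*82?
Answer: -5158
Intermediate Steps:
q = 6942 (q = -28 + 6970 = 6942)
q - 1*110**2 = 6942 - 1*110**2 = 6942 - 1*12100 = 6942 - 12100 = -5158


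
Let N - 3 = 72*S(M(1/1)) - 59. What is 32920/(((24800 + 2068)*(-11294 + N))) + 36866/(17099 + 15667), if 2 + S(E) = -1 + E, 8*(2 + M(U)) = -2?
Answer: 80664509251/71700177656 ≈ 1.1250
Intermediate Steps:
M(U) = -9/4 (M(U) = -2 + (1/8)*(-2) = -2 - 1/4 = -9/4)
S(E) = -3 + E (S(E) = -2 + (-1 + E) = -3 + E)
N = -434 (N = 3 + (72*(-3 - 9/4) - 59) = 3 + (72*(-21/4) - 59) = 3 + (-378 - 59) = 3 - 437 = -434)
32920/(((24800 + 2068)*(-11294 + N))) + 36866/(17099 + 15667) = 32920/(((24800 + 2068)*(-11294 - 434))) + 36866/(17099 + 15667) = 32920/((26868*(-11728))) + 36866/32766 = 32920/(-315107904) + 36866*(1/32766) = 32920*(-1/315107904) + 18433/16383 = -4115/39388488 + 18433/16383 = 80664509251/71700177656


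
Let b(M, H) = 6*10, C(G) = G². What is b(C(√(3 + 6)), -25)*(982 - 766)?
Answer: 12960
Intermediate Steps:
b(M, H) = 60
b(C(√(3 + 6)), -25)*(982 - 766) = 60*(982 - 766) = 60*216 = 12960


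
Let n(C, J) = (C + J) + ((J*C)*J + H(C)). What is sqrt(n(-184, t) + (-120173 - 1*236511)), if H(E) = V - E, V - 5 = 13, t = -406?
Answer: 4*I*sqrt(1917931) ≈ 5539.6*I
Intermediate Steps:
V = 18 (V = 5 + 13 = 18)
H(E) = 18 - E
n(C, J) = 18 + J + C*J**2 (n(C, J) = (C + J) + ((J*C)*J + (18 - C)) = (C + J) + ((C*J)*J + (18 - C)) = (C + J) + (C*J**2 + (18 - C)) = (C + J) + (18 - C + C*J**2) = 18 + J + C*J**2)
sqrt(n(-184, t) + (-120173 - 1*236511)) = sqrt((18 - 406 - 184*(-406)**2) + (-120173 - 1*236511)) = sqrt((18 - 406 - 184*164836) + (-120173 - 236511)) = sqrt((18 - 406 - 30329824) - 356684) = sqrt(-30330212 - 356684) = sqrt(-30686896) = 4*I*sqrt(1917931)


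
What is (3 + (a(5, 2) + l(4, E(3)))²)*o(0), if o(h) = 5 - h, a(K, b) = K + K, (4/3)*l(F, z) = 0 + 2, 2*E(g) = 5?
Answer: 2705/4 ≈ 676.25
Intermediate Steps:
E(g) = 5/2 (E(g) = (½)*5 = 5/2)
l(F, z) = 3/2 (l(F, z) = 3*(0 + 2)/4 = (¾)*2 = 3/2)
a(K, b) = 2*K
(3 + (a(5, 2) + l(4, E(3)))²)*o(0) = (3 + (2*5 + 3/2)²)*(5 - 1*0) = (3 + (10 + 3/2)²)*(5 + 0) = (3 + (23/2)²)*5 = (3 + 529/4)*5 = (541/4)*5 = 2705/4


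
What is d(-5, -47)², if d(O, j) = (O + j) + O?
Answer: 3249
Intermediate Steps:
d(O, j) = j + 2*O
d(-5, -47)² = (-47 + 2*(-5))² = (-47 - 10)² = (-57)² = 3249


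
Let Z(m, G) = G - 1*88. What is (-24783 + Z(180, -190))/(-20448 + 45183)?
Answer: -25061/24735 ≈ -1.0132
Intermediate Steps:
Z(m, G) = -88 + G (Z(m, G) = G - 88 = -88 + G)
(-24783 + Z(180, -190))/(-20448 + 45183) = (-24783 + (-88 - 190))/(-20448 + 45183) = (-24783 - 278)/24735 = -25061*1/24735 = -25061/24735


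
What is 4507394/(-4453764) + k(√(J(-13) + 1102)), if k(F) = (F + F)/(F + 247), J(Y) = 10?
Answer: -139942274777/133383551154 + 988*√278/59897 ≈ -0.77415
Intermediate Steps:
k(F) = 2*F/(247 + F) (k(F) = (2*F)/(247 + F) = 2*F/(247 + F))
4507394/(-4453764) + k(√(J(-13) + 1102)) = 4507394/(-4453764) + 2*√(10 + 1102)/(247 + √(10 + 1102)) = 4507394*(-1/4453764) + 2*√1112/(247 + √1112) = -2253697/2226882 + 2*(2*√278)/(247 + 2*√278) = -2253697/2226882 + 4*√278/(247 + 2*√278)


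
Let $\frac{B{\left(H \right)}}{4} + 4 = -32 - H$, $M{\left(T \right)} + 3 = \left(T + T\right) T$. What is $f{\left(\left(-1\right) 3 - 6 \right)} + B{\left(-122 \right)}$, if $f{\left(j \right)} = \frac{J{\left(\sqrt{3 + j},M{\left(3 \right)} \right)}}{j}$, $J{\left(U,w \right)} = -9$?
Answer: $345$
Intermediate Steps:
$M{\left(T \right)} = -3 + 2 T^{2}$ ($M{\left(T \right)} = -3 + \left(T + T\right) T = -3 + 2 T T = -3 + 2 T^{2}$)
$f{\left(j \right)} = - \frac{9}{j}$
$B{\left(H \right)} = -144 - 4 H$ ($B{\left(H \right)} = -16 + 4 \left(-32 - H\right) = -16 - \left(128 + 4 H\right) = -144 - 4 H$)
$f{\left(\left(-1\right) 3 - 6 \right)} + B{\left(-122 \right)} = - \frac{9}{\left(-1\right) 3 - 6} - -344 = - \frac{9}{-3 - 6} + \left(-144 + 488\right) = - \frac{9}{-9} + 344 = \left(-9\right) \left(- \frac{1}{9}\right) + 344 = 1 + 344 = 345$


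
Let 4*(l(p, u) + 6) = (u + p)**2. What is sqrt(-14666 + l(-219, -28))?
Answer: sqrt(2321)/2 ≈ 24.088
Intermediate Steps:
l(p, u) = -6 + (p + u)**2/4 (l(p, u) = -6 + (u + p)**2/4 = -6 + (p + u)**2/4)
sqrt(-14666 + l(-219, -28)) = sqrt(-14666 + (-6 + (-219 - 28)**2/4)) = sqrt(-14666 + (-6 + (1/4)*(-247)**2)) = sqrt(-14666 + (-6 + (1/4)*61009)) = sqrt(-14666 + (-6 + 61009/4)) = sqrt(-14666 + 60985/4) = sqrt(2321/4) = sqrt(2321)/2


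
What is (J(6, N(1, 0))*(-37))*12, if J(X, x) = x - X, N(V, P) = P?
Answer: 2664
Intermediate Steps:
(J(6, N(1, 0))*(-37))*12 = ((0 - 1*6)*(-37))*12 = ((0 - 6)*(-37))*12 = -6*(-37)*12 = 222*12 = 2664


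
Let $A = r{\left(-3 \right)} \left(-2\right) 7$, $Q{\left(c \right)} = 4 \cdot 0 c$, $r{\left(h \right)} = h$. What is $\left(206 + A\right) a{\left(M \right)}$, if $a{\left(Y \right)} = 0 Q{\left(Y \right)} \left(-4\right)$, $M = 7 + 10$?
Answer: $0$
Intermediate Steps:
$Q{\left(c \right)} = 0$ ($Q{\left(c \right)} = 0 c = 0$)
$A = 42$ ($A = \left(-3\right) \left(-2\right) 7 = 6 \cdot 7 = 42$)
$M = 17$
$a{\left(Y \right)} = 0$ ($a{\left(Y \right)} = 0 \cdot 0 \left(-4\right) = 0 \left(-4\right) = 0$)
$\left(206 + A\right) a{\left(M \right)} = \left(206 + 42\right) 0 = 248 \cdot 0 = 0$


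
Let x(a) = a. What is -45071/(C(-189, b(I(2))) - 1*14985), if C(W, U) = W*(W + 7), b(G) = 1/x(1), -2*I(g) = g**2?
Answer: -45071/19413 ≈ -2.3217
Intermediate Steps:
I(g) = -g**2/2
b(G) = 1 (b(G) = 1/1 = 1)
C(W, U) = W*(7 + W)
-45071/(C(-189, b(I(2))) - 1*14985) = -45071/(-189*(7 - 189) - 1*14985) = -45071/(-189*(-182) - 14985) = -45071/(34398 - 14985) = -45071/19413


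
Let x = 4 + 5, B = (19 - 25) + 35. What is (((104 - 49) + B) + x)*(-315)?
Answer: -29295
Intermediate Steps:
B = 29 (B = -6 + 35 = 29)
x = 9
(((104 - 49) + B) + x)*(-315) = (((104 - 49) + 29) + 9)*(-315) = ((55 + 29) + 9)*(-315) = (84 + 9)*(-315) = 93*(-315) = -29295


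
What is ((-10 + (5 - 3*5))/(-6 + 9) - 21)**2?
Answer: 6889/9 ≈ 765.44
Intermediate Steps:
((-10 + (5 - 3*5))/(-6 + 9) - 21)**2 = ((-10 + (5 - 15))/3 - 21)**2 = ((-10 - 10)*(1/3) - 21)**2 = (-20*1/3 - 21)**2 = (-20/3 - 21)**2 = (-83/3)**2 = 6889/9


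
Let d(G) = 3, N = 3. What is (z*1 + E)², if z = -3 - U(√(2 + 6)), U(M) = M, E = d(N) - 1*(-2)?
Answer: 12 - 8*√2 ≈ 0.68629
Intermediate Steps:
E = 5 (E = 3 - 1*(-2) = 3 + 2 = 5)
z = -3 - 2*√2 (z = -3 - √(2 + 6) = -3 - √8 = -3 - 2*√2 ≈ -5.8284)
(z*1 + E)² = ((-3 - 2*√2)*1 + 5)² = ((-3 - 2*√2) + 5)² = (2 - 2*√2)²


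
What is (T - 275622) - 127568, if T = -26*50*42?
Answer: -457790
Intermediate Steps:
T = -54600 (T = -1300*42 = -54600)
(T - 275622) - 127568 = (-54600 - 275622) - 127568 = -330222 - 127568 = -457790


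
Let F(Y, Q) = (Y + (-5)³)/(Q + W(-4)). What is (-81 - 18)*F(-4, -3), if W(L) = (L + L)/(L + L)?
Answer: -12771/2 ≈ -6385.5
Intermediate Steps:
W(L) = 1 (W(L) = (2*L)/((2*L)) = (2*L)*(1/(2*L)) = 1)
F(Y, Q) = (-125 + Y)/(1 + Q) (F(Y, Q) = (Y + (-5)³)/(Q + 1) = (Y - 125)/(1 + Q) = (-125 + Y)/(1 + Q))
(-81 - 18)*F(-4, -3) = (-81 - 18)*((-125 - 4)/(1 - 3)) = -99*(-129)/(-2) = -(-99)*(-129)/2 = -99*129/2 = -12771/2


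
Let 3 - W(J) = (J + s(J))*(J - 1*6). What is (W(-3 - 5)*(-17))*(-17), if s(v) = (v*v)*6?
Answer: 1522163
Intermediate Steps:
s(v) = 6*v² (s(v) = v²*6 = 6*v²)
W(J) = 3 - (-6 + J)*(J + 6*J²) (W(J) = 3 - (J + 6*J²)*(J - 1*6) = 3 - (J + 6*J²)*(J - 6) = 3 - (J + 6*J²)*(-6 + J) = 3 - (-6 + J)*(J + 6*J²))
(W(-3 - 5)*(-17))*(-17) = ((3 - 6*(-3 - 5)³ + 6*(-3 - 5) + 35*(-3 - 5)²)*(-17))*(-17) = ((3 - 6*(-8)³ + 6*(-8) + 35*(-8)²)*(-17))*(-17) = ((3 - 6*(-512) - 48 + 35*64)*(-17))*(-17) = ((3 + 3072 - 48 + 2240)*(-17))*(-17) = (5267*(-17))*(-17) = -89539*(-17) = 1522163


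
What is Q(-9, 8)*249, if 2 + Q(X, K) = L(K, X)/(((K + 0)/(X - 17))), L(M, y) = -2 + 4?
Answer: -4233/2 ≈ -2116.5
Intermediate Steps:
L(M, y) = 2
Q(X, K) = -2 + 2*(-17 + X)/K (Q(X, K) = -2 + 2/(((K + 0)/(X - 17))) = -2 + 2/((K/(-17 + X))) = -2 + 2*((-17 + X)/K) = -2 + 2*(-17 + X)/K)
Q(-9, 8)*249 = (2*(-17 - 9 - 1*8)/8)*249 = (2*(1/8)*(-17 - 9 - 8))*249 = (2*(1/8)*(-34))*249 = -17/2*249 = -4233/2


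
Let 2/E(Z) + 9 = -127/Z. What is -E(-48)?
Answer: 96/305 ≈ 0.31475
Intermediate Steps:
E(Z) = 2/(-9 - 127/Z)
-E(-48) = -(-2)*(-48)/(127 + 9*(-48)) = -(-2)*(-48)/(127 - 432) = -(-2)*(-48)/(-305) = -(-2)*(-48)*(-1)/305 = -1*(-96/305) = 96/305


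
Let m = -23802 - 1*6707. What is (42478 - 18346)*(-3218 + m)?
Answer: -813899964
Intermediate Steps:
m = -30509 (m = -23802 - 6707 = -30509)
(42478 - 18346)*(-3218 + m) = (42478 - 18346)*(-3218 - 30509) = 24132*(-33727) = -813899964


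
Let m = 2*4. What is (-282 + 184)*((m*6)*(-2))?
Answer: 9408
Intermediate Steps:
m = 8
(-282 + 184)*((m*6)*(-2)) = (-282 + 184)*((8*6)*(-2)) = -4704*(-2) = -98*(-96) = 9408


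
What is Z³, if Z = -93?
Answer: -804357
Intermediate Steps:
Z³ = (-93)³ = -804357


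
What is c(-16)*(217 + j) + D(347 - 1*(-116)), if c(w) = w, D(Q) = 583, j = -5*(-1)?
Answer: -2969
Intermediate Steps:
j = 5
c(-16)*(217 + j) + D(347 - 1*(-116)) = -16*(217 + 5) + 583 = -16*222 + 583 = -3552 + 583 = -2969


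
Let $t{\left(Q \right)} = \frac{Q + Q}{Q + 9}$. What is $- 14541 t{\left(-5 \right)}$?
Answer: $\frac{72705}{2} \approx 36353.0$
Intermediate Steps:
$t{\left(Q \right)} = \frac{2 Q}{9 + Q}$
$- 14541 t{\left(-5 \right)} = - 14541 \cdot 2 \left(-5\right) \frac{1}{9 - 5} = - 14541 \cdot 2 \left(-5\right) \frac{1}{4} = \left(-14541\right) \left(- \frac{5}{2}\right) = \frac{72705}{2}$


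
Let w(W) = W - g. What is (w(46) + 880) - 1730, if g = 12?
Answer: -816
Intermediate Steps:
w(W) = -12 + W (w(W) = W - 1*12 = W - 12 = -12 + W)
(w(46) + 880) - 1730 = ((-12 + 46) + 880) - 1730 = (34 + 880) - 1730 = 914 - 1730 = -816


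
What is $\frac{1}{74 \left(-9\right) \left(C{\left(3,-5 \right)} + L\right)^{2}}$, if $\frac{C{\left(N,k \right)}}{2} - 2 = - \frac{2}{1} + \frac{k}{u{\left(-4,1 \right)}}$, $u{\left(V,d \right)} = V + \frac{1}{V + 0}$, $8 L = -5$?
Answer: $- \frac{9248}{18389925} \approx -0.00050288$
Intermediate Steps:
$L = - \frac{5}{8}$ ($L = \frac{1}{8} \left(-5\right) = - \frac{5}{8} \approx -0.625$)
$u{\left(V,d \right)} = V + \frac{1}{V}$
$C{\left(N,k \right)} = - \frac{8 k}{17}$ ($C{\left(N,k \right)} = 4 + 2 \left(- \frac{2}{1} + \frac{k}{-4 + \frac{1}{-4}}\right) = 4 + 2 \left(\left(-2\right) 1 + \frac{k}{-4 - \frac{1}{4}}\right) = 4 + 2 \left(-2 + \frac{k}{- \frac{17}{4}}\right) = 4 + 2 \left(-2 + k \left(- \frac{4}{17}\right)\right) = 4 + 2 \left(-2 - \frac{4 k}{17}\right) = 4 - \left(4 + \frac{8 k}{17}\right) = - \frac{8 k}{17}$)
$\frac{1}{74 \left(-9\right) \left(C{\left(3,-5 \right)} + L\right)^{2}} = \frac{1}{74 \left(-9\right) \left(\left(- \frac{8}{17}\right) \left(-5\right) - \frac{5}{8}\right)^{2}} = \frac{1}{\left(-666\right) \left(\frac{40}{17} - \frac{5}{8}\right)^{2}} = \frac{1}{\left(-666\right) \left(\frac{235}{136}\right)^{2}} = \frac{1}{\left(-666\right) \frac{55225}{18496}} = \frac{1}{- \frac{18389925}{9248}} = - \frac{9248}{18389925}$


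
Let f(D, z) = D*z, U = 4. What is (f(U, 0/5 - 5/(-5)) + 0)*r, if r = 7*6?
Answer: 168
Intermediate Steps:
r = 42
(f(U, 0/5 - 5/(-5)) + 0)*r = (4*(0/5 - 5/(-5)) + 0)*42 = (4*(0*(⅕) - 5*(-⅕)) + 0)*42 = (4*(0 + 1) + 0)*42 = (4*1 + 0)*42 = (4 + 0)*42 = 4*42 = 168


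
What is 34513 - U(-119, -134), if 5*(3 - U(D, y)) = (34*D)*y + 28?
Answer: 714742/5 ≈ 1.4295e+5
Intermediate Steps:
U(D, y) = -13/5 - 34*D*y/5 (U(D, y) = 3 - ((34*D)*y + 28)/5 = 3 - (34*D*y + 28)/5 = 3 - (28 + 34*D*y)/5 = 3 + (-28/5 - 34*D*y/5) = -13/5 - 34*D*y/5)
34513 - U(-119, -134) = 34513 - (-13/5 - 34/5*(-119)*(-134)) = 34513 - (-13/5 - 542164/5) = 34513 - 1*(-542177/5) = 34513 + 542177/5 = 714742/5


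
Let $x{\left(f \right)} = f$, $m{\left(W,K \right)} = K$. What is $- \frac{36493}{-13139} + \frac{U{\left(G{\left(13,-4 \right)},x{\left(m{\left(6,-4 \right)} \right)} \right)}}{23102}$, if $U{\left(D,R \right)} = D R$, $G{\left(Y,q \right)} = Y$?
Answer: $\frac{421189029}{151768589} \approx 2.7752$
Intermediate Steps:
$- \frac{36493}{-13139} + \frac{U{\left(G{\left(13,-4 \right)},x{\left(m{\left(6,-4 \right)} \right)} \right)}}{23102} = - \frac{36493}{-13139} + \frac{13 \left(-4\right)}{23102} = \left(-36493\right) \left(- \frac{1}{13139}\right) - \frac{26}{11551} = \frac{36493}{13139} - \frac{26}{11551} = \frac{421189029}{151768589}$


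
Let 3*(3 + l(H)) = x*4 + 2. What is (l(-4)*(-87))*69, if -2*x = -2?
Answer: 6003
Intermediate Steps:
x = 1 (x = -½*(-2) = 1)
l(H) = -1 (l(H) = -3 + (1*4 + 2)/3 = -3 + (4 + 2)/3 = -3 + (⅓)*6 = -3 + 2 = -1)
(l(-4)*(-87))*69 = -1*(-87)*69 = 87*69 = 6003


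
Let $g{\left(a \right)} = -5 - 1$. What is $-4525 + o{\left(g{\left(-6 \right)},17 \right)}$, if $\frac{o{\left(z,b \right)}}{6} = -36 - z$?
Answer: $-4705$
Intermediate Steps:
$g{\left(a \right)} = -6$ ($g{\left(a \right)} = -5 - 1 = -6$)
$o{\left(z,b \right)} = -216 - 6 z$ ($o{\left(z,b \right)} = 6 \left(-36 - z\right) = -216 - 6 z$)
$-4525 + o{\left(g{\left(-6 \right)},17 \right)} = -4525 - 180 = -4705$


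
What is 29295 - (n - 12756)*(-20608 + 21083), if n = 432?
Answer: 5883195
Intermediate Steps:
29295 - (n - 12756)*(-20608 + 21083) = 29295 - (432 - 12756)*(-20608 + 21083) = 29295 - (-12324)*475 = 29295 - 1*(-5853900) = 29295 + 5853900 = 5883195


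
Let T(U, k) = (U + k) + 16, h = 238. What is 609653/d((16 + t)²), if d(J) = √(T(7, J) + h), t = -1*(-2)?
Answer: 609653*√65/195 ≈ 25206.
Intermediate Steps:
t = 2
T(U, k) = 16 + U + k
d(J) = √(261 + J) (d(J) = √((16 + 7 + J) + 238) = √((23 + J) + 238) = √(261 + J))
609653/d((16 + t)²) = 609653/(√(261 + (16 + 2)²)) = 609653/(√(261 + 18²)) = 609653/(√(261 + 324)) = 609653/(√585) = 609653/((3*√65)) = 609653*(√65/195) = 609653*√65/195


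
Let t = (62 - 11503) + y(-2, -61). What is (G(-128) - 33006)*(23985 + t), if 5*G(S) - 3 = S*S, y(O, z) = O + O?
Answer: -372796644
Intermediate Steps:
y(O, z) = 2*O
G(S) = ⅗ + S²/5 (G(S) = ⅗ + (S*S)/5 = ⅗ + S²/5)
t = -11445 (t = (62 - 11503) + 2*(-2) = -11441 - 4 = -11445)
(G(-128) - 33006)*(23985 + t) = ((⅗ + (⅕)*(-128)²) - 33006)*(23985 - 11445) = ((⅗ + (⅕)*16384) - 33006)*12540 = ((⅗ + 16384/5) - 33006)*12540 = (16387/5 - 33006)*12540 = -148643/5*12540 = -372796644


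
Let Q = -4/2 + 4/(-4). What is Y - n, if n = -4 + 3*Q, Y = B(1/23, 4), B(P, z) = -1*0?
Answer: 13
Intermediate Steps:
B(P, z) = 0
Q = -3 (Q = -4*½ + 4*(-¼) = -2 - 1 = -3)
Y = 0
n = -13 (n = -4 + 3*(-3) = -4 - 9 = -13)
Y - n = 0 - 1*(-13) = 0 + 13 = 13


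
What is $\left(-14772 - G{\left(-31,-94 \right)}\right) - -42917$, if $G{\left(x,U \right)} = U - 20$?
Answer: $28259$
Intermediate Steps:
$G{\left(x,U \right)} = -20 + U$ ($G{\left(x,U \right)} = U - 20 = -20 + U$)
$\left(-14772 - G{\left(-31,-94 \right)}\right) - -42917 = \left(-14772 - \left(-20 - 94\right)\right) - -42917 = \left(-14772 - -114\right) + 42917 = \left(-14772 + 114\right) + 42917 = -14658 + 42917 = 28259$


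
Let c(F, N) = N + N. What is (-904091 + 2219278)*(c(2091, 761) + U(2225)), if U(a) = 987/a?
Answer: 4455113105719/2225 ≈ 2.0023e+9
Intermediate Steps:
c(F, N) = 2*N
(-904091 + 2219278)*(c(2091, 761) + U(2225)) = (-904091 + 2219278)*(2*761 + 987/2225) = 1315187*(1522 + 987*(1/2225)) = 1315187*(1522 + 987/2225) = 1315187*(3387437/2225) = 4455113105719/2225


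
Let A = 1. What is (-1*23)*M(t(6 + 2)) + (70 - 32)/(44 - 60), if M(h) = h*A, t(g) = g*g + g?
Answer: -13267/8 ≈ -1658.4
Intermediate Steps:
t(g) = g + g**2 (t(g) = g**2 + g = g + g**2)
M(h) = h (M(h) = h*1 = h)
(-1*23)*M(t(6 + 2)) + (70 - 32)/(44 - 60) = (-1*23)*((6 + 2)*(1 + (6 + 2))) + (70 - 32)/(44 - 60) = -184*(1 + 8) + 38/(-16) = -184*9 + 38*(-1/16) = -23*72 - 19/8 = -1656 - 19/8 = -13267/8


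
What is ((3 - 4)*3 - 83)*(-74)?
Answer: 6364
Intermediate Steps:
((3 - 4)*3 - 83)*(-74) = (-1*3 - 83)*(-74) = (-3 - 83)*(-74) = -86*(-74) = 6364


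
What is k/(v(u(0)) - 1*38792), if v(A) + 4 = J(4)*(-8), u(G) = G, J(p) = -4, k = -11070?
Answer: 5535/19382 ≈ 0.28557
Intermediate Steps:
v(A) = 28 (v(A) = -4 - 4*(-8) = -4 + 32 = 28)
k/(v(u(0)) - 1*38792) = -11070/(28 - 1*38792) = -11070/(28 - 38792) = -11070/(-38764) = -11070*(-1/38764) = 5535/19382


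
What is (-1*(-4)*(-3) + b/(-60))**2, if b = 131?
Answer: 724201/3600 ≈ 201.17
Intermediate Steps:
(-1*(-4)*(-3) + b/(-60))**2 = (-1*(-4)*(-3) + 131/(-60))**2 = (4*(-3) + 131*(-1/60))**2 = (-12 - 131/60)**2 = (-851/60)**2 = 724201/3600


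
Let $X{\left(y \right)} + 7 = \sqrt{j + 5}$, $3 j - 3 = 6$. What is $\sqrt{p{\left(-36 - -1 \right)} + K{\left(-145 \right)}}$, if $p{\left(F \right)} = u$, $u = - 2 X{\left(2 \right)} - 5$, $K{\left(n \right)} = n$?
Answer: $2 \sqrt{-34 - \sqrt{2}} \approx 11.902 i$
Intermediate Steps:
$j = 3$ ($j = 1 + \frac{1}{3} \cdot 6 = 1 + 2 = 3$)
$X{\left(y \right)} = -7 + 2 \sqrt{2}$ ($X{\left(y \right)} = -7 + \sqrt{3 + 5} = -7 + \sqrt{8} = -7 + 2 \sqrt{2}$)
$u = 9 - 4 \sqrt{2}$ ($u = - 2 \left(-7 + 2 \sqrt{2}\right) - 5 = \left(14 - 4 \sqrt{2}\right) - 5 = 9 - 4 \sqrt{2} \approx 3.3431$)
$p{\left(F \right)} = 9 - 4 \sqrt{2}$
$\sqrt{p{\left(-36 - -1 \right)} + K{\left(-145 \right)}} = \sqrt{\left(9 - 4 \sqrt{2}\right) - 145} = \sqrt{-136 - 4 \sqrt{2}}$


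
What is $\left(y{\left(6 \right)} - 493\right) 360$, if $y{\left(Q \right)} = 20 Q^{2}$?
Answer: $81720$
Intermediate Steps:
$\left(y{\left(6 \right)} - 493\right) 360 = \left(20 \cdot 6^{2} - 493\right) 360 = \left(20 \cdot 36 - 493\right) 360 = \left(720 - 493\right) 360 = 227 \cdot 360 = 81720$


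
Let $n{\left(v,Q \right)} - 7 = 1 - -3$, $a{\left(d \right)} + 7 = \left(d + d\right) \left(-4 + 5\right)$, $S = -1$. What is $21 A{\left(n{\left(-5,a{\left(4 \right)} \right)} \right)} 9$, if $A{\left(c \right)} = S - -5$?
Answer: $756$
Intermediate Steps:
$a{\left(d \right)} = -7 + 2 d$ ($a{\left(d \right)} = -7 + \left(d + d\right) \left(-4 + 5\right) = -7 + 2 d 1 = -7 + 2 d$)
$n{\left(v,Q \right)} = 11$ ($n{\left(v,Q \right)} = 7 + \left(1 - -3\right) = 7 + \left(1 + 3\right) = 7 + 4 = 11$)
$A{\left(c \right)} = 4$ ($A{\left(c \right)} = -1 - -5 = -1 + 5 = 4$)
$21 A{\left(n{\left(-5,a{\left(4 \right)} \right)} \right)} 9 = 21 \cdot 4 \cdot 9 = 84 \cdot 9 = 756$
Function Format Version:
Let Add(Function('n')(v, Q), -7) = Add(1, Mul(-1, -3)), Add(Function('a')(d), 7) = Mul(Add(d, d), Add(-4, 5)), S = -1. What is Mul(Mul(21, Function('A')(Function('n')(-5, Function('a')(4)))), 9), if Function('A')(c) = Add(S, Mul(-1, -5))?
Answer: 756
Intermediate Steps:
Function('a')(d) = Add(-7, Mul(2, d)) (Function('a')(d) = Add(-7, Mul(Add(d, d), Add(-4, 5))) = Add(-7, Mul(Mul(2, d), 1)) = Add(-7, Mul(2, d)))
Function('n')(v, Q) = 11 (Function('n')(v, Q) = Add(7, Add(1, Mul(-1, -3))) = Add(7, Add(1, 3)) = Add(7, 4) = 11)
Function('A')(c) = 4 (Function('A')(c) = Add(-1, Mul(-1, -5)) = Add(-1, 5) = 4)
Mul(Mul(21, Function('A')(Function('n')(-5, Function('a')(4)))), 9) = Mul(Mul(21, 4), 9) = Mul(84, 9) = 756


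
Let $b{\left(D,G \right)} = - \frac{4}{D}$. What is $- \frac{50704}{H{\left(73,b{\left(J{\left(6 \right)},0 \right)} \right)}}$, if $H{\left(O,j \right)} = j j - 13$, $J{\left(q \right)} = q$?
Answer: $\frac{456336}{113} \approx 4038.4$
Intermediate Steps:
$H{\left(O,j \right)} = -13 + j^{2}$ ($H{\left(O,j \right)} = j^{2} - 13 = -13 + j^{2}$)
$- \frac{50704}{H{\left(73,b{\left(J{\left(6 \right)},0 \right)} \right)}} = - \frac{50704}{-13 + \left(- \frac{4}{6}\right)^{2}} = - \frac{50704}{-13 + \left(\left(-4\right) \frac{1}{6}\right)^{2}} = - \frac{50704}{-13 + \left(- \frac{2}{3}\right)^{2}} = - \frac{50704}{-13 + \frac{4}{9}} = - \frac{50704}{- \frac{113}{9}} = \left(-50704\right) \left(- \frac{9}{113}\right) = \frac{456336}{113}$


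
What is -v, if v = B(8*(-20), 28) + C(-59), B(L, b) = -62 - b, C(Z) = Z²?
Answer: -3391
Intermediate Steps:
v = 3391 (v = (-62 - 1*28) + (-59)² = (-62 - 28) + 3481 = -90 + 3481 = 3391)
-v = -1*3391 = -3391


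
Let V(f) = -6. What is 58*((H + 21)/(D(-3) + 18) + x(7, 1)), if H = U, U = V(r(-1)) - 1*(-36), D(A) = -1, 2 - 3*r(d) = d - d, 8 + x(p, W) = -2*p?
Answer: -1102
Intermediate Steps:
x(p, W) = -8 - 2*p
r(d) = ⅔ (r(d) = ⅔ - (d - d)/3 = ⅔ - ⅓*0 = ⅔ + 0 = ⅔)
U = 30 (U = -6 - 1*(-36) = -6 + 36 = 30)
H = 30
58*((H + 21)/(D(-3) + 18) + x(7, 1)) = 58*((30 + 21)/(-1 + 18) + (-8 - 2*7)) = 58*(51/17 + (-8 - 14)) = 58*(51*(1/17) - 22) = 58*(3 - 22) = 58*(-19) = -1102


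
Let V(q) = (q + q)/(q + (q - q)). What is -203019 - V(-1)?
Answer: -203021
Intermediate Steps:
V(q) = 2 (V(q) = (2*q)/(q + 0) = (2*q)/q = 2)
-203019 - V(-1) = -203019 - 1*2 = -203019 - 2 = -203021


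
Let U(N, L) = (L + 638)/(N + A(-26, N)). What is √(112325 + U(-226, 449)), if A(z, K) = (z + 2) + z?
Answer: √2139042297/138 ≈ 335.14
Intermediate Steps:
A(z, K) = 2 + 2*z (A(z, K) = (2 + z) + z = 2 + 2*z)
U(N, L) = (638 + L)/(-50 + N) (U(N, L) = (L + 638)/(N + (2 + 2*(-26))) = (638 + L)/(N + (2 - 52)) = (638 + L)/(N - 50) = (638 + L)/(-50 + N))
√(112325 + U(-226, 449)) = √(112325 + (638 + 449)/(-50 - 226)) = √(112325 + 1087/(-276)) = √(112325 - 1/276*1087) = √(112325 - 1087/276) = √(31000613/276) = √2139042297/138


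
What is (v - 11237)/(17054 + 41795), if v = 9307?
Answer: -1930/58849 ≈ -0.032796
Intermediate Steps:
(v - 11237)/(17054 + 41795) = (9307 - 11237)/(17054 + 41795) = -1930/58849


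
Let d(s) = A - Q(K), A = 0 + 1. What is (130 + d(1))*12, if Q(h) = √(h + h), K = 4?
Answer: 1572 - 24*√2 ≈ 1538.1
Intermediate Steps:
Q(h) = √2*√h (Q(h) = √(2*h) = √2*√h)
A = 1
d(s) = 1 - 2*√2 (d(s) = 1 - √2*√4 = 1 - √2*2 = 1 - 2*√2)
(130 + d(1))*12 = (130 + (1 - 2*√2))*12 = (131 - 2*√2)*12 = 1572 - 24*√2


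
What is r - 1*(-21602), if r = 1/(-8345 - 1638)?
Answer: 215652765/9983 ≈ 21602.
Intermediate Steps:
r = -1/9983 (r = 1/(-9983) = -1/9983 ≈ -0.00010017)
r - 1*(-21602) = -1/9983 - 1*(-21602) = -1/9983 + 21602 = 215652765/9983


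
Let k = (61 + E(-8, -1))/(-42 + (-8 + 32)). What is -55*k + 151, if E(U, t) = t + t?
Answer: 5963/18 ≈ 331.28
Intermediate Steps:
E(U, t) = 2*t
k = -59/18 (k = (61 + 2*(-1))/(-42 + (-8 + 32)) = (61 - 2)/(-42 + 24) = 59/(-18) = 59*(-1/18) = -59/18 ≈ -3.2778)
-55*k + 151 = -55*(-59/18) + 151 = 3245/18 + 151 = 5963/18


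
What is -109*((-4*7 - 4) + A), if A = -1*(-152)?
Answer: -13080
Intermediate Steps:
A = 152
-109*((-4*7 - 4) + A) = -109*((-4*7 - 4) + 152) = -109*((-28 - 4) + 152) = -109*(-32 + 152) = -109*120 = -13080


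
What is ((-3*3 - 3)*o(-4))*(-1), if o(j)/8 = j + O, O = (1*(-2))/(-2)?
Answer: -288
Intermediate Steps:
O = 1 (O = -2*(-1/2) = 1)
o(j) = 8 + 8*j (o(j) = 8*(j + 1) = 8*(1 + j) = 8 + 8*j)
((-3*3 - 3)*o(-4))*(-1) = ((-3*3 - 3)*(8 + 8*(-4)))*(-1) = ((-9 - 3)*(8 - 32))*(-1) = -12*(-24)*(-1) = 288*(-1) = -288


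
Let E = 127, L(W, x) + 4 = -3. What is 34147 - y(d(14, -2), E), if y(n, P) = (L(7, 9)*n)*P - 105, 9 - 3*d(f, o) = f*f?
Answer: -63487/3 ≈ -21162.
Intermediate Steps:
L(W, x) = -7 (L(W, x) = -4 - 3 = -7)
d(f, o) = 3 - f²/3 (d(f, o) = 3 - f*f/3 = 3 - f²/3)
y(n, P) = -105 - 7*P*n (y(n, P) = (-7*n)*P - 105 = -7*P*n - 105 = -105 - 7*P*n)
34147 - y(d(14, -2), E) = 34147 - (-105 - 7*127*(3 - ⅓*14²)) = 34147 - (-105 - 7*127*(3 - ⅓*196)) = 34147 - (-105 - 7*127*(3 - 196/3)) = 34147 - (-105 - 7*127*(-187/3)) = 34147 - (-105 + 166243/3) = 34147 - 1*165928/3 = 34147 - 165928/3 = -63487/3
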